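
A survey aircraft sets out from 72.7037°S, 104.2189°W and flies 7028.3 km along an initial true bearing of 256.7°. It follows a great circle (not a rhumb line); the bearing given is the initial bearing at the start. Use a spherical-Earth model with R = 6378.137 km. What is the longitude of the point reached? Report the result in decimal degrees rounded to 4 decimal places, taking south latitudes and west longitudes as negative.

δ = 7028.3/6378.137 = 1.101936 rad (63.1363°).
Start latitude φ₁ = -1.268919 rad; initial bearing θ = 4.480260 rad.
sin φ₂ = sin φ₁ cos δ + cos φ₁ sin δ cos θ = (-0.954780)(0.451870) + (0.297313)(0.892084)(-0.230050) = -0.492452
φ₂ = asin(-0.492452) = -0.514905 rad = -29.5019°.
Then Δλ = atan2(-0.258115, -0.018313) = -1.641629 rad, from sin θ sin δ cos φ₁ over cos δ − sin φ₁ sin φ₂.
λ₂ = -104.2189° + -94.0584° = -198.2773°, normalized to (−180°, 180°] → 161.7227°.

longitude 161.7227°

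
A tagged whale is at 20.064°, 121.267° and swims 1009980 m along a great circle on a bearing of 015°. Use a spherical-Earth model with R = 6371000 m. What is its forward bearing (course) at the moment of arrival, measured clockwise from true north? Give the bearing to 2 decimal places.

Central angle δ = d/R = 0.158528 rad.
Converting: φ₁ = 0.350183 rad, θ = 0.261799 rad.
Destination latitude: φ₂ = arcsin( sin φ₁ cos δ + cos φ₁ sin δ cos θ ) = arcsin(0.481999) = 28.816°.
Then Δλ = atan2(0.038379, 0.822102) = 0.046650 rad, from sin θ sin δ cos φ₁ over cos δ − sin φ₁ sin φ₂.
Hence λ₂ = 121.267° + 2.673° = 123.940°.
The forward bearing on arrival equals the back-azimuth from the destination plus 180°.
Back-azimuth from P₂ (28.82°, 123.94°) to P₁ (20.06°, 121.27°), with Δλ' = λ₁ − λ₂ = -2.67°: atan2( sin Δλ' cos φ₁ , cos φ₂ sin φ₁ − sin φ₂ cos φ₁ cos Δλ' ) = 196.11°.
Final bearing = (196.11° + 180°) mod 360° = 16.11°.

final bearing 16.11°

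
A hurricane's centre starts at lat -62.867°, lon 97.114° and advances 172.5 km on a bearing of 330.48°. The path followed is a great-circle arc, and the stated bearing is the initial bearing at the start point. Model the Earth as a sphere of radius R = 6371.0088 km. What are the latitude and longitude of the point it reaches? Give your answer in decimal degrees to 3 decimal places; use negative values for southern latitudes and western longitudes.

latitude -61.508°, longitude 95.512°

Central angle δ = d/R = 0.027076 rad.
Start latitude φ₁ = -1.097236 rad; initial bearing θ = 5.767964 rad.
sin φ₂ = sin φ₁ cos δ + cos φ₁ sin δ cos θ = (-0.889950)(0.999633) + (0.456058)(0.027072)(0.870184) = -0.878880
φ₂ = asin(-0.878880) = -1.073510 rad = -61.508°.
For the longitude increment, Δλ = atan2( sin θ sin δ cos φ₁, cos δ − sin φ₁ sin φ₂ ) = atan2(-0.006084, 0.217474) = -1.602°.
λ₂ = λ₁ + Δλ = 95.512°.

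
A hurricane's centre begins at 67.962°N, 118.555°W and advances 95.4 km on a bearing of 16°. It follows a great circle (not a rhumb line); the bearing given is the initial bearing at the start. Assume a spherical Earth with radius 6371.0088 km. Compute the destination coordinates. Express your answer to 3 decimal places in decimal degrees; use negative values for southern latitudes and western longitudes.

Central angle δ = d/R = 0.014974 rad.
Start latitude φ₁ = 1.186161 rad; initial bearing θ = 0.279253 rad.
sin φ₂ = sin φ₁ cos δ + cos φ₁ sin δ cos θ = (0.926935)(0.999888) + (0.375221)(0.014974)(0.961262) = 0.932232
φ₂ = asin(0.932232) = 1.200533 rad = 68.785°.
Then Δλ = atan2(0.001549, 0.135769) = 0.011406 rad, from sin θ sin δ cos φ₁ over cos δ − sin φ₁ sin φ₂.
Hence λ₂ = -118.555° + 0.654° = -117.901°.

latitude 68.785°, longitude -117.901°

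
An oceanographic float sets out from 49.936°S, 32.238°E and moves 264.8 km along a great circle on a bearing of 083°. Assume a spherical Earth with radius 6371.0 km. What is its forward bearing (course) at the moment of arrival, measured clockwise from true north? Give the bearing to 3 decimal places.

final bearing 80.215°

The arc subtends δ = 264.8/6371 = 0.041563 rad at the centre.
With φ₁ = -49.936° = -0.871548 rad and θ = 83° = 1.448623 rad:
Destination latitude: φ₂ = arcsin( sin φ₁ cos δ + cos φ₁ sin δ cos θ ) = arcsin(-0.761406) = -49.588°.
For the longitude increment, Δλ = atan2( sin θ sin δ cos φ₁, cos δ − sin φ₁ sin φ₂ ) = atan2(0.026545, 0.416413) = 3.647°.
λ₂ = 32.238° + 3.647° = 35.885°.
The forward bearing on arrival equals the back-azimuth from the destination plus 180°.
Back-azimuth from P₂ (-49.588°, 35.885°) to P₁ (-49.936°, 32.238°), with Δλ' = λ₁ − λ₂ = -3.647°: atan2( sin Δλ' cos φ₁ , cos φ₂ sin φ₁ − sin φ₂ cos φ₁ cos Δλ' ) = 260.215°.
Final bearing = (260.215° + 180°) mod 360° = 80.215°.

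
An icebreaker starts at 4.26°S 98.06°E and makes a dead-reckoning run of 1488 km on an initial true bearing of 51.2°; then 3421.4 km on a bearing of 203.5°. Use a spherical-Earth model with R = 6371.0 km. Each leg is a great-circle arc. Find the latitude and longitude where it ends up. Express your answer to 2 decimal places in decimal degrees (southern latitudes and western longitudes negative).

latitude -23.94°, longitude 95.58°

Apply the spherical direct solution leg by leg, carrying full precision between legs.
Leg 1: from (-4.26°, 98.06°), δ = 1488/6371 = 0.233558 rad, θ = 51.2° → φ = 4.15°, λ = 108.48°.
Leg 2: from (4.15°, 108.48°), δ = 3421.4/6371 = 0.537027 rad, θ = 203.5° → φ = -23.94°, λ = 95.58°.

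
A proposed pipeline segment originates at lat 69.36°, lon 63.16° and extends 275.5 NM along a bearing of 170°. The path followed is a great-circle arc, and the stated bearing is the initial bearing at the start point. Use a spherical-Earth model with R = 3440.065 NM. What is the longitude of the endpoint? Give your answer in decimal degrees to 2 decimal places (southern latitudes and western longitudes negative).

The arc subtends δ = 275.5/3440.065 = 0.080086 rad at the centre.
Start latitude φ₁ = 1.210560 rad; initial bearing θ = 2.967060 rad.
Destination latitude: φ₂ = arcsin( sin φ₁ cos δ + cos φ₁ sin δ cos θ ) = arcsin(0.905043) = 64.83°.
Δλ = atan2( sin θ sin δ cos φ₁ , cos δ − sin φ₁ sin φ₂ ) = atan2(0.004897, 0.149843) = 0.032668 rad = 1.87°.
λ₂ = λ₁ + Δλ = 65.03°.

longitude 65.03°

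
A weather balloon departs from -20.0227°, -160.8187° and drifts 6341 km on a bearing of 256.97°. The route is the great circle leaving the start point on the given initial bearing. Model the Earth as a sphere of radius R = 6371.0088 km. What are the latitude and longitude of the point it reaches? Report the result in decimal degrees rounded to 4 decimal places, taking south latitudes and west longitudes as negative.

latitude -21.3498°, longitude 137.8346°

The arc subtends δ = 6341/6371.0088 = 0.995290 rad at the centre.
With φ₁ = -20.0227° = -0.349462 rad and θ = 256.97° = 4.484973 rad:
Applying the spherical law of cosines for sides, sin φ₂ = sin φ₁ cos δ + cos φ₁ sin δ cos θ = -0.364061, so φ₂ = -21.3498°.
For the longitude increment, Δλ = atan2( sin θ sin δ cos φ₁, cos δ − sin φ₁ sin φ₂ ) = atan2(-0.767915, 0.419608) = -61.3467°.
λ₂ = -160.8187° + -61.3467° = -222.1654°, normalized to (−180°, 180°] → 137.8346°.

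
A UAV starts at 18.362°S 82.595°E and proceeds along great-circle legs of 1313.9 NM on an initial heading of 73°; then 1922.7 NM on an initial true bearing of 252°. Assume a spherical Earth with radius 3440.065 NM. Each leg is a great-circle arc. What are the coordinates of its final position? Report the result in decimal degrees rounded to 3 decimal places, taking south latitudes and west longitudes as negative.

latitude -18.727°, longitude 71.703°

Apply the spherical direct solution leg by leg, carrying full precision between legs.
Leg 1: from (-18.362°, 82.595°), δ = 1313.9/3440.065 = 0.381940 rad, θ = 73° → φ = -10.888°, λ = 103.878°.
Leg 2: from (-10.888°, 103.878°), δ = 1922.7/3440.065 = 0.558914 rad, θ = 252° → φ = -18.727°, λ = 71.703°.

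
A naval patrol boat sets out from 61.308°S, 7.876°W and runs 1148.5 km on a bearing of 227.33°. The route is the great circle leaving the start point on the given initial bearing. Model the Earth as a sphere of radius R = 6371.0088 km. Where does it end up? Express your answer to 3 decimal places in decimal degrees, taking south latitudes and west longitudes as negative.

Central angle δ = d/R = 0.180270 rad.
With φ₁ = -61.308° = -1.070026 rad and θ = 227.33° = 3.967657 rad:
sin φ₂ = sin φ₁ cos δ + cos φ₁ sin δ cos θ = (-0.877213)(0.983795) + (0.480101)(0.179295)(-0.677775) = -0.921341
φ₂ = asin(-0.921341) = -1.171516 rad = -67.123°.
For the longitude increment, Δλ = atan2( sin θ sin δ cos φ₁, cos δ − sin φ₁ sin φ₂ ) = atan2(-0.063292, 0.175583) = -19.823°.
λ₂ = -7.876° + -19.823° = -27.699°.

latitude -67.123°, longitude -27.699°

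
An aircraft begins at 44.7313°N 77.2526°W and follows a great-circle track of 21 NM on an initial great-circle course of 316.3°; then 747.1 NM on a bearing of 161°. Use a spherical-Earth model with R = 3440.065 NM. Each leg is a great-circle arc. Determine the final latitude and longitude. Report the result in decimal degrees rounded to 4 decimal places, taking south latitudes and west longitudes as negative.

latitude 33.1065°, longitude -72.7903°

Apply the spherical direct solution leg by leg, carrying full precision between legs.
Leg 1: from (44.7313°, -77.2526°), δ = 21/3440.065 = 0.006105 rad, θ = 316.3° → φ = 44.9837°, λ = -77.5942°.
Leg 2: from (44.9837°, -77.5942°), δ = 747.1/3440.065 = 0.217176 rad, θ = 161° → φ = 33.1065°, λ = -72.7903°.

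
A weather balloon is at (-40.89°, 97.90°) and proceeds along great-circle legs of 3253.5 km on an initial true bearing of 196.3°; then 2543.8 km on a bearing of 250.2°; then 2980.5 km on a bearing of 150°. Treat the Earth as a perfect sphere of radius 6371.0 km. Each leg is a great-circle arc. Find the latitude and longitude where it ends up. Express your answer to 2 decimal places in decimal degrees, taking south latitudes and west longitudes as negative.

Apply the spherical direct solution leg by leg, carrying full precision between legs.
Leg 1: from (-40.89°, 97.90°), δ = 3253.5/6371 = 0.510673 rad, θ = 196.3° → φ = -67.78°, λ = 76.63°.
Leg 2: from (-67.78°, 76.63°), δ = 2543.8/6371 = 0.399278 rad, θ = 250.2° → φ = -64.52°, λ = 18.40°.
Leg 3: from (-64.52°, 18.40°), δ = 2980.5/6371 = 0.467823 rad, θ = 150° → φ = -76.84°, λ = 100.46°.

latitude -76.84°, longitude 100.46°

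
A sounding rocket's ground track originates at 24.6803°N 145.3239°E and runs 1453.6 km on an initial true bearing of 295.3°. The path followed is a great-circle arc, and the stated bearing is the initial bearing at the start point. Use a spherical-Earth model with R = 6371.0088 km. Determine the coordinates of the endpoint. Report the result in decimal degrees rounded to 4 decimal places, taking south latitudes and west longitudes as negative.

Angular distance δ = d/R = 1453.6 / 6371.0088 = 0.228159 rad.
Converting: φ₁ = 0.430752 rad, θ = 5.153957 rad.
sin φ₂ = sin φ₁ cos δ + cos φ₁ sin δ cos θ = (0.417555)(0.974085) + (0.908652)(0.226184)(0.427358) = 0.494565
φ₂ = asin(0.494565) = 0.517335 rad = 29.6411°.
For the longitude increment, Δλ = atan2( sin θ sin δ cos φ₁, cos δ − sin φ₁ sin φ₂ ) = atan2(-0.185809, 0.767577) = -13.6080°.
λ₂ = λ₁ + Δλ = 131.7159°.

latitude 29.6411°, longitude 131.7159°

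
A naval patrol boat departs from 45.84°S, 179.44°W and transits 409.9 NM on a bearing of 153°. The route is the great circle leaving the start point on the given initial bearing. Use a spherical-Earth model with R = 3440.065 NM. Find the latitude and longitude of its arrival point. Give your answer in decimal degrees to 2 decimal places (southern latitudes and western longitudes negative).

latitude -51.82°, longitude -174.43°

Central angle δ = d/R = 0.119155 rad.
With φ₁ = -45.84° = -0.800059 rad and θ = 153° = 2.670354 rad:
Destination latitude: φ₂ = arcsin( sin φ₁ cos δ + cos φ₁ sin δ cos θ ) = arcsin(-0.786099) = -51.82°.
Then Δλ = atan2(0.037597, 0.428964) = 0.087423 rad, from sin θ sin δ cos φ₁ over cos δ − sin φ₁ sin φ₂.
Hence λ₂ = -179.44° + 5.01° = -174.43°.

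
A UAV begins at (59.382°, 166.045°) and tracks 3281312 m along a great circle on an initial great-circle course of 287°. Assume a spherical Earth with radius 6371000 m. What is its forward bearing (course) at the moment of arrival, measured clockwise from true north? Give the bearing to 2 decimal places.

final bearing 238.86°

δ = 3281312/6371000 = 0.515039 rad (29.5095°).
Converting: φ₁ = 1.036411 rad, θ = 5.009095 rad.
Destination latitude: φ₂ = arcsin( sin φ₁ cos δ + cos φ₁ sin δ cos θ ) = arcsin(0.822289) = 55.315°.
For the longitude increment, Δλ = atan2( sin θ sin δ cos φ₁, cos δ − sin φ₁ sin φ₂ ) = atan2(-0.239909, 0.162626) = -55.868°.
λ₂ = 166.045° + -55.868° = 110.177°.
The forward bearing on arrival equals the back-azimuth from the destination plus 180°.
Back-azimuth from P₂ (55.31°, 110.18°) to P₁ (59.38°, 166.04°), with Δλ' = λ₁ − λ₂ = 55.87°: atan2( sin Δλ' cos φ₁ , cos φ₂ sin φ₁ − sin φ₂ cos φ₁ cos Δλ' ) = 58.86°.
Final bearing = (58.86° + 180°) mod 360° = 238.86°.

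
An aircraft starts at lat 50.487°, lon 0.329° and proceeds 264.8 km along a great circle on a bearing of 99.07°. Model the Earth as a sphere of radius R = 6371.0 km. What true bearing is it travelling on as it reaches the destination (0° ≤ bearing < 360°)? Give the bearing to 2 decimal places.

final bearing 101.89°

The arc subtends δ = 264.8/6371 = 0.041563 rad at the centre.
With φ₁ = 50.487° = 0.881164 rad and θ = 99.07° = 1.729098 rad:
Applying the spherical law of cosines for sides, sin φ₂ = sin φ₁ cos δ + cos φ₁ sin δ cos θ = 0.766646, so φ₂ = 50.054°.
Δλ = atan2( sin θ sin δ cos φ₁ , cos δ − sin φ₁ sin φ₂ ) = atan2(0.026107, 0.407684) = 0.063949 rad = 3.664°.
λ₂ = 0.329° + 3.664° = 3.993°.
The forward bearing on arrival equals the back-azimuth from the destination plus 180°.
Back-azimuth from P₂ (50.05°, 3.99°) to P₁ (50.49°, 0.33°), with Δλ' = λ₁ − λ₂ = -3.66°: atan2( sin Δλ' cos φ₁ , cos φ₂ sin φ₁ − sin φ₂ cos φ₁ cos Δλ' ) = 281.89°.
Final bearing = (281.89° + 180°) mod 360° = 101.89°.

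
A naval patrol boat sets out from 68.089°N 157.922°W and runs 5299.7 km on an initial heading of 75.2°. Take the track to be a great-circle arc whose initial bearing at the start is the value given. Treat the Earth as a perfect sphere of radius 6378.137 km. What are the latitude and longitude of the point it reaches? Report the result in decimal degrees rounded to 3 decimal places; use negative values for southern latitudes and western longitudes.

The arc subtends δ = 5299.7/6378.137 = 0.830917 rad at the centre.
Converting: φ₁ = 1.188377 rad, θ = 1.312488 rad.
sin φ₂ = sin φ₁ cos δ + cos φ₁ sin δ cos θ = (0.927765)(0.674199) + (0.373166)(0.738550)(0.255446) = 0.695899
φ₂ = asin(0.695899) = 0.769671 rad = 44.099°.
For the longitude increment, Δλ = atan2( sin θ sin δ cos φ₁, cos δ − sin φ₁ sin φ₂ ) = atan2(0.266458, 0.028568) = 83.880°.
Hence λ₂ = -157.922° + 83.880° = -74.042°.

latitude 44.099°, longitude -74.042°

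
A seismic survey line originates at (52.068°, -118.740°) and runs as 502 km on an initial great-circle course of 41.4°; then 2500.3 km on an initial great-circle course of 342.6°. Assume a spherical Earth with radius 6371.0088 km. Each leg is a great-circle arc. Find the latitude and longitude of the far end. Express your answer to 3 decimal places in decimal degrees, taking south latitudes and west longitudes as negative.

Apply the spherical direct solution leg by leg, carrying full precision between legs.
Leg 1: from (52.068°, -118.740°), δ = 502/6371.0088 = 0.078794 rad, θ = 41.4° → φ = 55.345°, λ = -113.488°.
Leg 2: from (55.345°, -113.488°), δ = 2500.3/6371.0088 = 0.392450 rad, θ = 342.6° → φ = 75.370°, λ = -140.412°.

latitude 75.370°, longitude -140.412°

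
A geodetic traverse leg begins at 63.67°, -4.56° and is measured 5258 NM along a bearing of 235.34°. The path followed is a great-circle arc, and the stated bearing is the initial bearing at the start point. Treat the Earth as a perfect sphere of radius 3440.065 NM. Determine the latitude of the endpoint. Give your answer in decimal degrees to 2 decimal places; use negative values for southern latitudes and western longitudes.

The arc subtends δ = 5258/3440.065 = 1.528459 rad at the centre.
With φ₁ = 63.67° = 1.111251 rad and θ = 235.34° = 4.107458 rad:
Applying the spherical law of cosines for sides, sin φ₂ = sin φ₁ cos δ + cos φ₁ sin δ cos θ = -0.214085, so φ₂ = -12.36°.
For the longitude increment, Δλ = atan2( sin θ sin δ cos φ₁, cos δ − sin φ₁ sin φ₂ ) = atan2(-0.364503, 0.234198) = -57.28°.
λ₂ = λ₁ + Δλ = -61.84°.

latitude -12.36°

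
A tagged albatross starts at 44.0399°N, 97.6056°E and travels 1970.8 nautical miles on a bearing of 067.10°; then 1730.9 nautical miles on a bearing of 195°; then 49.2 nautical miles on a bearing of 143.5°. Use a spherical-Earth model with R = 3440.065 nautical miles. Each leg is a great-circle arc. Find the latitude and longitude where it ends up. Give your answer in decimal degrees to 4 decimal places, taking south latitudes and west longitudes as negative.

Apply the spherical direct solution leg by leg, carrying full precision between legs.
Leg 1: from (44.0399°, 97.6056°), δ = 1970.8/3440.065 = 0.572896 rad, θ = 67.1° → φ = 47.3745°, λ = 145.1129°.
Leg 2: from (47.3745°, 145.1129°), δ = 1730.9/3440.065 = 0.503159 rad, θ = 195° → φ = 19.2194°, λ = 137.5180°.
Leg 3: from (19.2194°, 137.5180°), δ = 49.2/3440.065 = 0.014302 rad, θ = 143.5° → φ = 18.5600°, λ = 138.0322°.

latitude 18.5600°, longitude 138.0322°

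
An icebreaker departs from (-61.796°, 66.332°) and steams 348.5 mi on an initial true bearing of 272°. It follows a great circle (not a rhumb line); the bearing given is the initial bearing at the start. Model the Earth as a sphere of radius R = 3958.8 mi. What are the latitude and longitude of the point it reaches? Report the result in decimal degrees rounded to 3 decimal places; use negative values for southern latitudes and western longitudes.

latitude -61.212°, longitude 55.819°

The arc subtends δ = 348.5/3958.8 = 0.088032 rad at the centre.
Converting: φ₁ = -1.078544 rad, θ = 4.747296 rad.
sin φ₂ = sin φ₁ cos δ + cos φ₁ sin δ cos θ = (-0.881270)(0.996128) + (0.472612)(0.087918)(0.034899) = -0.876408
φ₂ = asin(-0.876408) = -1.068351 rad = -61.212°.
For the longitude increment, Δλ = atan2( sin θ sin δ cos φ₁, cos δ − sin φ₁ sin φ₂ ) = atan2(-0.041526, 0.223775) = -10.513°.
λ₂ = 66.332° + -10.513° = 55.819°.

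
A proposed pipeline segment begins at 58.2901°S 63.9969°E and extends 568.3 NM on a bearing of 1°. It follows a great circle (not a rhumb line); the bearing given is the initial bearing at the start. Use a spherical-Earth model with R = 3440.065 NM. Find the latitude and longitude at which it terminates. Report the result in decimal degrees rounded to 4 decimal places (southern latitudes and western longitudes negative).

latitude -48.8260°, longitude 64.2467°

Angular distance δ = d/R = 568.3 / 3440.065 = 0.165200 rad.
Start latitude φ₁ = -1.017354 rad; initial bearing θ = 0.017453 rad.
sin φ₂ = sin φ₁ cos δ + cos φ₁ sin δ cos θ = (-0.850720)(0.986385) + (0.525619)(0.164450)(0.999848) = -0.752713
φ₂ = asin(-0.752713) = -0.852174 rad = -48.8260°.
For the longitude increment, Δλ = atan2( sin θ sin δ cos φ₁, cos δ − sin φ₁ sin φ₂ ) = atan2(0.001509, 0.346037) = 0.2498°.
λ₂ = 63.9969° + 0.2498° = 64.2467°.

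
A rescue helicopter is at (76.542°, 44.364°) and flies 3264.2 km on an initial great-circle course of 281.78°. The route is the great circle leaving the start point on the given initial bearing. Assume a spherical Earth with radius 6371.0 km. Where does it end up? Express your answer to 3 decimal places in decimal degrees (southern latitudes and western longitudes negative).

latitude 60.570°, longitude -33.236°

The arc subtends δ = 3264.2/6371 = 0.512353 rad at the centre.
With φ₁ = 76.542° = 1.335910 rad and θ = 281.78° = 4.917989 rad:
Applying the spherical law of cosines for sides, sin φ₂ = sin φ₁ cos δ + cos φ₁ sin δ cos θ = 0.870953, so φ₂ = 60.570°.
Then Δλ = atan2(-0.111689, 0.024557) = -1.354375 rad, from sin θ sin δ cos φ₁ over cos δ − sin φ₁ sin φ₂.
λ₂ = λ₁ + Δλ = -33.236°.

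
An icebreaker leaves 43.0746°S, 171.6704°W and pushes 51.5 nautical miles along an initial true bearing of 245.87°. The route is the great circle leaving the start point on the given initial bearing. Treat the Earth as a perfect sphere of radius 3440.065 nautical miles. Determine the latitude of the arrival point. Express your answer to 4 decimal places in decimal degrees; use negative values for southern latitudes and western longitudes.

Central angle δ = d/R = 0.014971 rad.
Converting: φ₁ = -0.751794 rad, θ = 4.291241 rad.
sin φ₂ = sin φ₁ cos δ + cos φ₁ sin δ cos θ = (-0.682950)(0.999888) + (0.730465)(0.014970)(-0.408808) = -0.687344
φ₂ = asin(-0.687344) = -0.757826 rad = -43.4202°.
Δλ = atan2( sin θ sin δ cos φ₁ , cos δ − sin φ₁ sin φ₂ ) = atan2(-0.009980, 0.530466) = -0.018811 rad = -1.0778°.
λ₂ = λ₁ + Δλ = -172.7482°.

latitude -43.4202°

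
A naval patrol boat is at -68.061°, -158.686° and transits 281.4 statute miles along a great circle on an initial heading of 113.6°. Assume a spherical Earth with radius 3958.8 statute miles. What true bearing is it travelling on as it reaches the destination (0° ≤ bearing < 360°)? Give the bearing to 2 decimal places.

final bearing 103.68°

Central angle δ = d/R = 0.071082 rad.
Start latitude φ₁ = -1.187889 rad; initial bearing θ = 1.982694 rad.
sin φ₂ = sin φ₁ cos δ + cos φ₁ sin δ cos θ = (-0.927582)(0.997475) + (0.373619)(0.071022)(-0.400349) = -0.935863
φ₂ = asin(-0.935863) = -1.210701 rad = -69.368°.
Δλ = atan2( sin θ sin δ cos φ₁ , cos δ − sin φ₁ sin φ₂ ) = atan2(0.024316, 0.129385) = 0.185768 rad = 10.644°.
Hence λ₂ = -158.686° + 10.644° = -148.042°.
The forward bearing on arrival equals the back-azimuth from the destination plus 180°.
Back-azimuth from P₂ (-69.37°, -148.04°) to P₁ (-68.06°, -158.69°), with Δλ' = λ₁ − λ₂ = -10.64°: atan2( sin Δλ' cos φ₁ , cos φ₂ sin φ₁ − sin φ₂ cos φ₁ cos Δλ' ) = 283.68°.
Final bearing = (283.68° + 180°) mod 360° = 103.68°.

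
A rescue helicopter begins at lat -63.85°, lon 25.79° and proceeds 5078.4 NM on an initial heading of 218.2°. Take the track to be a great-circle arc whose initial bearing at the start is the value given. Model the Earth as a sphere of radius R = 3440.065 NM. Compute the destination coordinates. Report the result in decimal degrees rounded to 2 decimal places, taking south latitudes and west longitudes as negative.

Angular distance δ = d/R = 5078.4 / 3440.065 = 1.476251 rad.
Converting: φ₁ = -1.114393 rad, θ = 3.808308 rad.
sin φ₂ = sin φ₁ cos δ + cos φ₁ sin δ cos θ = (-0.897643)(0.094404) + (0.440723)(0.995534)(-0.785857) = -0.429540
φ₂ = asin(-0.429540) = -0.443983 rad = -25.44°.
For the longitude increment, Δλ = atan2( sin θ sin δ cos φ₁, cos δ − sin φ₁ sin φ₂ ) = atan2(-0.271329, -0.291169) = -137.02°.
λ₂ = λ₁ + Δλ = -111.23°.

latitude -25.44°, longitude -111.23°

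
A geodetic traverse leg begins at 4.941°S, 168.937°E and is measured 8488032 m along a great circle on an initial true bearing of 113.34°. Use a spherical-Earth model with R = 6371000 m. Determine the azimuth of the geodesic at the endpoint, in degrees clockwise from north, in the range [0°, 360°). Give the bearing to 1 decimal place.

δ = 8488032/6371000 = 1.332292 rad (76.3347°).
With φ₁ = -4.941° = -0.086237 rad and θ = 113.34° = 1.978156 rad:
Applying the spherical law of cosines for sides, sin φ₂ = sin φ₁ cos δ + cos φ₁ sin δ cos θ = -0.403889, so φ₂ = -23.822°.
Δλ = atan2( sin θ sin δ cos φ₁ , cos δ − sin φ₁ sin φ₂ ) = atan2(0.888863, 0.201463) = 1.347910 rad = 77.230°.
λ₂ = 168.937° + 77.230° = 246.167°, normalized to (−180°, 180°] → -113.833°.
The forward bearing on arrival equals the back-azimuth from the destination plus 180°.
Back-azimuth from P₂ (-23.8°, -113.8°) to P₁ (-4.9°, 168.9°), with Δλ' = λ₁ − λ₂ = 282.8°: atan2( sin Δλ' cos φ₁ , cos φ₂ sin φ₁ − sin φ₂ cos φ₁ cos Δλ' ) = 270.6°.
Final bearing = (270.6° + 180°) mod 360° = 90.6°.

final bearing 90.6°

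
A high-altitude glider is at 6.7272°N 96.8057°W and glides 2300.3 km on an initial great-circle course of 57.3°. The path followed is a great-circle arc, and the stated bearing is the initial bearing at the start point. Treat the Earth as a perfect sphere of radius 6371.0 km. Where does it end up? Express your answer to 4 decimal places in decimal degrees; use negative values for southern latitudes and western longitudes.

latitude 17.4049°, longitude -78.6537°

δ = 2300.3/6371 = 0.361058 rad (20.6871°).
Converting: φ₁ = 0.117412 rad, θ = 1.000074 rad.
Destination latitude: φ₂ = arcsin( sin φ₁ cos δ + cos φ₁ sin δ cos θ ) = arcsin(0.299123) = 17.4049°.
For the longitude increment, Δλ = atan2( sin θ sin δ cos φ₁, cos δ − sin φ₁ sin φ₂ ) = atan2(0.295229, 0.900484) = 18.1520°.
λ₂ = -96.8057° + 18.1520° = -78.6537°.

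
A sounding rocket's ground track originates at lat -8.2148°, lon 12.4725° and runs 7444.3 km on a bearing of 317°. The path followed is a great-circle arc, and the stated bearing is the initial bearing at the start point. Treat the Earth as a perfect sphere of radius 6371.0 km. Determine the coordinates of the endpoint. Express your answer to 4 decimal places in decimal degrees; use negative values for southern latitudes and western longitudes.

latitude 37.5969°, longitude -39.9030°

Angular distance δ = d/R = 7444.3 / 6371 = 1.168466 rad.
With φ₁ = -8.2148° = -0.143375 rad and θ = 317° = 5.532694 rad:
sin φ₂ = sin φ₁ cos δ + cos φ₁ sin δ cos θ = (-0.142885)(0.391563) + (0.989739)(0.920151)(0.731354) = 0.610103
φ₂ = asin(0.610103) = 0.656190 rad = 37.5969°.
Δλ = atan2( sin θ sin δ cos φ₁ , cos δ − sin φ₁ sin φ₂ ) = atan2(-0.621103, 0.478737) = -0.914124 rad = -52.3755°.
λ₂ = λ₁ + Δλ = -39.9030°.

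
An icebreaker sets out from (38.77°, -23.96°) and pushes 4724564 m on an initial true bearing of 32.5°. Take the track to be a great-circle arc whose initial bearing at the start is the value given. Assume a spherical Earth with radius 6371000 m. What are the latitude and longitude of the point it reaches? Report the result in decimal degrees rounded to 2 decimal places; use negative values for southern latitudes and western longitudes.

Central angle δ = d/R = 0.741573 rad.
Start latitude φ₁ = 0.676664 rad; initial bearing θ = 0.567232 rad.
Applying the spherical law of cosines for sides, sin φ₂ = sin φ₁ cos δ + cos φ₁ sin δ cos θ = 0.905912, so φ₂ = 64.95°.
For the longitude increment, Δλ = atan2( sin θ sin δ cos φ₁, cos δ − sin φ₁ sin φ₂ ) = atan2(0.282955, 0.170129) = 58.98°.
Hence λ₂ = -23.96° + 58.98° = 35.02°.

latitude 64.95°, longitude 35.02°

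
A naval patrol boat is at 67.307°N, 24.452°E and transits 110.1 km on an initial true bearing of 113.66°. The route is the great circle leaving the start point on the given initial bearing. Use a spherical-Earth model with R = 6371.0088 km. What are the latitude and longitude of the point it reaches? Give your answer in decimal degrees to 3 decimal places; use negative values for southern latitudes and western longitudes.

Central angle δ = d/R = 0.017281 rad.
Start latitude φ₁ = 1.174729 rad; initial bearing θ = 1.983741 rad.
sin φ₂ = sin φ₁ cos δ + cos φ₁ sin δ cos θ = (0.922585)(0.999851) + (0.385793)(0.017281)(-0.401308) = 0.919772
φ₂ = asin(0.919772) = 1.167499 rad = 66.893°.
Δλ = atan2( sin θ sin δ cos φ₁ , cos δ − sin φ₁ sin φ₂ ) = atan2(0.006106, 0.151283) = 0.040342 rad = 2.311°.
Hence λ₂ = 24.452° + 2.311° = 26.763°.

latitude 66.893°, longitude 26.763°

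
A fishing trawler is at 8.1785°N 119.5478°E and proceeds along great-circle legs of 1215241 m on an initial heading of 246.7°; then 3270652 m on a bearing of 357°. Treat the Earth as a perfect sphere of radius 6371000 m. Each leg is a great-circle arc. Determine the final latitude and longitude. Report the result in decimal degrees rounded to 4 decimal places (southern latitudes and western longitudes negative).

Apply the spherical direct solution leg by leg, carrying full precision between legs.
Leg 1: from (8.1785°, 119.5478°), δ = 1215241/6371000 = 0.190746 rad, θ = 246.7° → φ = 3.7526°, λ = 109.4980°.
Leg 2: from (3.7526°, 109.4980°), δ = 3270652/6371000 = 0.513366 rad, θ = 357° → φ = 33.1203°, λ = 107.7394°.

latitude 33.1203°, longitude 107.7394°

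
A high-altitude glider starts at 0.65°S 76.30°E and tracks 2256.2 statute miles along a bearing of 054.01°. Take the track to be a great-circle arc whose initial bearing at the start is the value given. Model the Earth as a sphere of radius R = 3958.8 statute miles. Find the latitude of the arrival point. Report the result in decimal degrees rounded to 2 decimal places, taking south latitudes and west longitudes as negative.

latitude 17.91°

The arc subtends δ = 2256.2/3958.8 = 0.569920 rad at the centre.
Start latitude φ₁ = -0.011345 rad; initial bearing θ = 0.942652 rad.
sin φ₂ = sin φ₁ cos δ + cos φ₁ sin δ cos θ = (-0.011344)(0.841944) + (0.999936)(0.539565)(0.587644) = 0.307500
φ₂ = asin(0.307500) = 0.312565 rad = 17.91°.
Δλ = atan2( sin θ sin δ cos φ₁ , cos δ − sin φ₁ sin φ₂ ) = atan2(0.436544, 0.845432) = 0.476647 rad = 27.31°.
λ₂ = 76.30° + 27.31° = 103.61°.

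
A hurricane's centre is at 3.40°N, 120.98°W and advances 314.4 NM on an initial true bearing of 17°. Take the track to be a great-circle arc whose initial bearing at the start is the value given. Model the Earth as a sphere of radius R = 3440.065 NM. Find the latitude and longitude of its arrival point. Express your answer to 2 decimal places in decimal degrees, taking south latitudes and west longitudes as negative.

latitude 8.41°, longitude -119.43°

δ = 314.4/3440.065 = 0.091394 rad (5.2365°).
Converting: φ₁ = 0.059341 rad, θ = 0.296706 rad.
Destination latitude: φ₂ = arcsin( sin φ₁ cos δ + cos φ₁ sin δ cos θ ) = arcsin(0.146184) = 8.41°.
For the longitude increment, Δλ = atan2( sin θ sin δ cos φ₁, cos δ − sin φ₁ sin φ₂ ) = atan2(0.026637, 0.987157) = 1.55°.
Hence λ₂ = -120.98° + 1.55° = -119.43°.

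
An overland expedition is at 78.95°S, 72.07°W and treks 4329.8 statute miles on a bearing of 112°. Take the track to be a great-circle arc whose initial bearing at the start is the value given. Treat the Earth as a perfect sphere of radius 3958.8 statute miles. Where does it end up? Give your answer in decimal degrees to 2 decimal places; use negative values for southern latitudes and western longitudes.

latitude -30.96°, longitude 34.09°

Central angle δ = d/R = 1.093715 rad.
Start latitude φ₁ = -1.377937 rad; initial bearing θ = 1.954769 rad.
Destination latitude: φ₂ = arcsin( sin φ₁ cos δ + cos φ₁ sin δ cos θ ) = arcsin(-0.514457) = -30.96°.
For the longitude increment, Δλ = atan2( sin θ sin δ cos φ₁, cos δ − sin φ₁ sin φ₂ ) = atan2(0.157866, -0.045731) = 106.16°.
λ₂ = λ₁ + Δλ = 34.09°.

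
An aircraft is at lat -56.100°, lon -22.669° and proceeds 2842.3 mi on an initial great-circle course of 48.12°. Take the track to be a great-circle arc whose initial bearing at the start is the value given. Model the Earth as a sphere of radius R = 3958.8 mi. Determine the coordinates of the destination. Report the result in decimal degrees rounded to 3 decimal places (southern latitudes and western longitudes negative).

latitude -22.344°, longitude 9.307°

The arc subtends δ = 2842.3/3958.8 = 0.717970 rad at the centre.
Converting: φ₁ = -0.979130 rad, θ = 0.839852 rad.
sin φ₂ = sin φ₁ cos δ + cos φ₁ sin δ cos θ = (-0.830012)(0.753143) + (0.557745)(0.657857)(0.667573) = -0.380174
φ₂ = asin(-0.380174) = -0.389985 rad = -22.344°.
For the longitude increment, Δλ = atan2( sin θ sin δ cos φ₁, cos δ − sin φ₁ sin φ₂ ) = atan2(0.273186, 0.437593) = 31.976°.
λ₂ = -22.669° + 31.976° = 9.307°.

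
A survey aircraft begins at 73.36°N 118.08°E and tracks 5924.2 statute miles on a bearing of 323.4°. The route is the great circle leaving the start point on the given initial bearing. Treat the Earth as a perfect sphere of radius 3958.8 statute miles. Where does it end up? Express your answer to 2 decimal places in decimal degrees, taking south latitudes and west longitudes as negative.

The arc subtends δ = 5924.2/3958.8 = 1.496464 rad at the centre.
Converting: φ₁ = 1.280374 rad, θ = 5.644395 rad.
Destination latitude: φ₂ = arcsin( sin φ₁ cos δ + cos φ₁ sin δ cos θ ) = arcsin(0.300412) = 17.48°.
For the longitude increment, Δλ = atan2( sin θ sin δ cos φ₁, cos δ − sin φ₁ sin φ₂ ) = atan2(-0.170262, -0.213567) = -141.44°.
λ₂ = λ₁ + Δλ = -23.36°.

latitude 17.48°, longitude -23.36°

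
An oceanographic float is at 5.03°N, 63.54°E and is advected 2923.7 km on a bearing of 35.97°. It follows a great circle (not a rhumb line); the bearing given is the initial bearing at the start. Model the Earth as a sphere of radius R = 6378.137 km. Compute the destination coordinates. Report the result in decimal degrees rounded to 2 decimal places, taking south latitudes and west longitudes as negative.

The arc subtends δ = 2923.7/6378.137 = 0.458394 rad at the centre.
Converting: φ₁ = 0.087790 rad, θ = 0.627795 rad.
sin φ₂ = sin φ₁ cos δ + cos φ₁ sin δ cos θ = (0.087677)(0.896764) + (0.996149)(0.442509)(0.809325) = 0.435380
φ₂ = asin(0.435380) = 0.450460 rad = 25.81°.
Δλ = atan2( sin θ sin δ cos φ₁ , cos δ − sin φ₁ sin φ₂ ) = atan2(0.258912, 0.858591) = 0.292882 rad = 16.78°.
λ₂ = λ₁ + Δλ = 80.32°.

latitude 25.81°, longitude 80.32°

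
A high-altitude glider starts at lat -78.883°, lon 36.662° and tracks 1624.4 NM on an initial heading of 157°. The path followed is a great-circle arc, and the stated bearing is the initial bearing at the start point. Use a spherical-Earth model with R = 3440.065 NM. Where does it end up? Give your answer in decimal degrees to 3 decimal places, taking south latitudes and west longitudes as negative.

latitude -72.667°, longitude -179.959°

Central angle δ = d/R = 0.472200 rad.
Start latitude φ₁ = -1.376768 rad; initial bearing θ = 2.740167 rad.
sin φ₂ = sin φ₁ cos δ + cos φ₁ sin δ cos θ = (-0.981235)(0.890570) + (0.192813)(0.454847)(-0.920505) = -0.954587
φ₂ = asin(-0.954587) = -1.268271 rad = -72.667°.
Δλ = atan2( sin θ sin δ cos φ₁ , cos δ − sin φ₁ sin φ₂ ) = atan2(0.034267, -0.046105) = 2.502432 rad = 143.379°.
λ₂ = 36.662° + 143.379° = 180.041°, normalized to (−180°, 180°] → -179.959°.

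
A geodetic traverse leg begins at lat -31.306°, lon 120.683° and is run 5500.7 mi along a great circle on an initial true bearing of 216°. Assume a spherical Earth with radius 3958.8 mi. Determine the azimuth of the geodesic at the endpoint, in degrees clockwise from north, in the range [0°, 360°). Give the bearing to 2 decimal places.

final bearing 307.58°

Central angle δ = d/R = 1.389487 rad.
With φ₁ = -31.306° = -0.546393 rad and θ = 216° = 3.769911 rad:
Applying the spherical law of cosines for sides, sin φ₂ = sin φ₁ cos δ + cos φ₁ sin δ cos θ = -0.773592, so φ₂ = -50.678°.
For the longitude increment, Δλ = atan2( sin θ sin δ cos φ₁, cos δ − sin φ₁ sin φ₂ ) = atan2(-0.493974, -0.221647) = -114.166°.
λ₂ = λ₁ + Δλ = 6.517°.
The forward bearing on arrival equals the back-azimuth from the destination plus 180°.
Back-azimuth from P₂ (-50.68°, 6.52°) to P₁ (-31.31°, 120.68°), with Δλ' = λ₁ − λ₂ = 114.17°: atan2( sin Δλ' cos φ₁ , cos φ₂ sin φ₁ − sin φ₂ cos φ₁ cos Δλ' ) = 127.58°.
Final bearing = (127.58° + 180°) mod 360° = 307.58°.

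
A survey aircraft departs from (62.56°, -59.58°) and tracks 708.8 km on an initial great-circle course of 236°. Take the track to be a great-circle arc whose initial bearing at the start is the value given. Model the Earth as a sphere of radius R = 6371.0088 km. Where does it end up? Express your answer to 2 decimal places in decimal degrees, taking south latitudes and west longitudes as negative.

latitude 58.58°, longitude -69.75°

The arc subtends δ = 708.8/6371.0088 = 0.111254 rad at the centre.
Start latitude φ₁ = 1.091878 rad; initial bearing θ = 4.118977 rad.
sin φ₂ = sin φ₁ cos δ + cos φ₁ sin δ cos θ = (0.887494)(0.993818) + (0.460819)(0.111025)(-0.559193) = 0.853398
φ₂ = asin(0.853398) = 1.022469 rad = 58.58°.
Then Δλ = atan2(-0.042415, 0.236433) = -0.177510 rad, from sin θ sin δ cos φ₁ over cos δ − sin φ₁ sin φ₂.
Hence λ₂ = -59.58° + -10.17° = -69.75°.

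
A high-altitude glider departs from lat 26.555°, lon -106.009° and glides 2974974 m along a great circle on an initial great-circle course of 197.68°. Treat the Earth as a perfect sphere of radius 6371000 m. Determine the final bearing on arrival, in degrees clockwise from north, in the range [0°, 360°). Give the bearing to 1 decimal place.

The arc subtends δ = 2974974/6371000 = 0.466956 rad at the centre.
With φ₁ = 26.555° = 0.463472 rad and θ = 197.68° = 3.450167 rad:
sin φ₂ = sin φ₁ cos δ + cos φ₁ sin δ cos θ = (0.447057)(0.892943) + (0.894506)(0.450170)(-0.952768) = 0.015536
φ₂ = asin(0.015536) = 0.015537 rad = 0.890°.
Then Δλ = atan2(-0.122294, 0.885997) = -0.137163 rad, from sin θ sin δ cos φ₁ over cos δ − sin φ₁ sin φ₂.
λ₂ = -106.009° + -7.859° = -113.868°.
The forward bearing on arrival equals the back-azimuth from the destination plus 180°.
Back-azimuth from P₂ (0.9°, -113.9°) to P₁ (26.6°, -106.0°), with Δλ' = λ₁ − λ₂ = 7.9°: atan2( sin Δλ' cos φ₁ , cos φ₂ sin φ₁ − sin φ₂ cos φ₁ cos Δλ' ) = 15.8°.
Final bearing = (15.8° + 180°) mod 360° = 195.8°.

final bearing 195.8°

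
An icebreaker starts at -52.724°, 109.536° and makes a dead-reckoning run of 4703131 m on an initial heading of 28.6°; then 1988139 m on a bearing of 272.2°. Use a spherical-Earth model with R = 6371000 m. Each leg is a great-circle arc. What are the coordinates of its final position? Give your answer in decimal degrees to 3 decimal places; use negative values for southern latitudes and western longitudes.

latitude -12.012°, longitude 110.590°

Apply the spherical direct solution leg by leg, carrying full precision between legs.
Leg 1: from (-52.724°, 109.536°), δ = 4703131/6371000 = 0.738209 rad, θ = 28.6° → φ = -13.340°, λ = 128.870°.
Leg 2: from (-13.340°, 128.870°), δ = 1988139/6371000 = 0.312061 rad, θ = 272.2° → φ = -12.012°, λ = 110.590°.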